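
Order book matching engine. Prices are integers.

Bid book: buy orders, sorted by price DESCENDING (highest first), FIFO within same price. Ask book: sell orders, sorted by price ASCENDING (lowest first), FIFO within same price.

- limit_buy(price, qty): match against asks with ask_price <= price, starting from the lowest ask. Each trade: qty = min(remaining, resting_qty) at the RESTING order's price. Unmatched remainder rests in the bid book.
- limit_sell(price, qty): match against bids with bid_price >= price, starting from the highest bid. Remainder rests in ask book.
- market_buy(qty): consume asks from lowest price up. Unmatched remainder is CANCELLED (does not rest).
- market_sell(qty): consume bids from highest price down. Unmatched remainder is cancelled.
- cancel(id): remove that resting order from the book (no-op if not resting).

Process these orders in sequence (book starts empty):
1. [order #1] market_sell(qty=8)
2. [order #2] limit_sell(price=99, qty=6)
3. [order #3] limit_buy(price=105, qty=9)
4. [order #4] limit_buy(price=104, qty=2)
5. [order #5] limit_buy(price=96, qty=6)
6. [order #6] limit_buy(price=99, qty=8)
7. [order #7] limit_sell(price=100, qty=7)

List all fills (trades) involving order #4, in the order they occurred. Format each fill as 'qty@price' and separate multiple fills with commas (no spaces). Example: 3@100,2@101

After op 1 [order #1] market_sell(qty=8): fills=none; bids=[-] asks=[-]
After op 2 [order #2] limit_sell(price=99, qty=6): fills=none; bids=[-] asks=[#2:6@99]
After op 3 [order #3] limit_buy(price=105, qty=9): fills=#3x#2:6@99; bids=[#3:3@105] asks=[-]
After op 4 [order #4] limit_buy(price=104, qty=2): fills=none; bids=[#3:3@105 #4:2@104] asks=[-]
After op 5 [order #5] limit_buy(price=96, qty=6): fills=none; bids=[#3:3@105 #4:2@104 #5:6@96] asks=[-]
After op 6 [order #6] limit_buy(price=99, qty=8): fills=none; bids=[#3:3@105 #4:2@104 #6:8@99 #5:6@96] asks=[-]
After op 7 [order #7] limit_sell(price=100, qty=7): fills=#3x#7:3@105 #4x#7:2@104; bids=[#6:8@99 #5:6@96] asks=[#7:2@100]

Answer: 2@104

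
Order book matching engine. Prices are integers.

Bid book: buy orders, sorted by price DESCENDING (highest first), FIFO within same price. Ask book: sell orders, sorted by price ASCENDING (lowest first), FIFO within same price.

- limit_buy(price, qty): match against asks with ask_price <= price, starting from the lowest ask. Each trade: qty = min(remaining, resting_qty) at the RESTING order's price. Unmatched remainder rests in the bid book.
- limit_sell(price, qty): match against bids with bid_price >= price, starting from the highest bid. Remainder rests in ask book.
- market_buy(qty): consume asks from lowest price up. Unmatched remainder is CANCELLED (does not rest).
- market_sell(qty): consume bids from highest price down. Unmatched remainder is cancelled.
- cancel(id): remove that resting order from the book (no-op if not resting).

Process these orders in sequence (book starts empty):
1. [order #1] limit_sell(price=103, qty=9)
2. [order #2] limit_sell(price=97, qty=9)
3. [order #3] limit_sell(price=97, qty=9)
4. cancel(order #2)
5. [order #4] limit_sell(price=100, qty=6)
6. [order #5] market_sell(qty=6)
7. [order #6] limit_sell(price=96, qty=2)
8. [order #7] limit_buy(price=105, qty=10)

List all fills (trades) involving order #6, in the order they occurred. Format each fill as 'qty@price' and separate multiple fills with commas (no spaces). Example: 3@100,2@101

Answer: 2@96

Derivation:
After op 1 [order #1] limit_sell(price=103, qty=9): fills=none; bids=[-] asks=[#1:9@103]
After op 2 [order #2] limit_sell(price=97, qty=9): fills=none; bids=[-] asks=[#2:9@97 #1:9@103]
After op 3 [order #3] limit_sell(price=97, qty=9): fills=none; bids=[-] asks=[#2:9@97 #3:9@97 #1:9@103]
After op 4 cancel(order #2): fills=none; bids=[-] asks=[#3:9@97 #1:9@103]
After op 5 [order #4] limit_sell(price=100, qty=6): fills=none; bids=[-] asks=[#3:9@97 #4:6@100 #1:9@103]
After op 6 [order #5] market_sell(qty=6): fills=none; bids=[-] asks=[#3:9@97 #4:6@100 #1:9@103]
After op 7 [order #6] limit_sell(price=96, qty=2): fills=none; bids=[-] asks=[#6:2@96 #3:9@97 #4:6@100 #1:9@103]
After op 8 [order #7] limit_buy(price=105, qty=10): fills=#7x#6:2@96 #7x#3:8@97; bids=[-] asks=[#3:1@97 #4:6@100 #1:9@103]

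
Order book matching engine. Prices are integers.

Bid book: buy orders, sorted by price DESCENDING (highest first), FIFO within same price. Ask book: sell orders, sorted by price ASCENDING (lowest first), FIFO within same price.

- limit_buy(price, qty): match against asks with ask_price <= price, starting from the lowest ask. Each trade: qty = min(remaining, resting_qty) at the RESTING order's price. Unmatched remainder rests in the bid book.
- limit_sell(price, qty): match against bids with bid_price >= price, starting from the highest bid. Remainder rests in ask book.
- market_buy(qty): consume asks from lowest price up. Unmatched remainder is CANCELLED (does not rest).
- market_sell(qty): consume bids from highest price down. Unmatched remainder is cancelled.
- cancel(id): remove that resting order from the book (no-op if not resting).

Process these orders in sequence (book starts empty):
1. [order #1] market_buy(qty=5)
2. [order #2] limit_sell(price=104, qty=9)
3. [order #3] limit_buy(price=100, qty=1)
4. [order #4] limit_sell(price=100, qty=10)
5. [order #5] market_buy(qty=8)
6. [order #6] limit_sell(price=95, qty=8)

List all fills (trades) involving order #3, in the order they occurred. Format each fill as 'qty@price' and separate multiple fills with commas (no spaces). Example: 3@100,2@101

Answer: 1@100

Derivation:
After op 1 [order #1] market_buy(qty=5): fills=none; bids=[-] asks=[-]
After op 2 [order #2] limit_sell(price=104, qty=9): fills=none; bids=[-] asks=[#2:9@104]
After op 3 [order #3] limit_buy(price=100, qty=1): fills=none; bids=[#3:1@100] asks=[#2:9@104]
After op 4 [order #4] limit_sell(price=100, qty=10): fills=#3x#4:1@100; bids=[-] asks=[#4:9@100 #2:9@104]
After op 5 [order #5] market_buy(qty=8): fills=#5x#4:8@100; bids=[-] asks=[#4:1@100 #2:9@104]
After op 6 [order #6] limit_sell(price=95, qty=8): fills=none; bids=[-] asks=[#6:8@95 #4:1@100 #2:9@104]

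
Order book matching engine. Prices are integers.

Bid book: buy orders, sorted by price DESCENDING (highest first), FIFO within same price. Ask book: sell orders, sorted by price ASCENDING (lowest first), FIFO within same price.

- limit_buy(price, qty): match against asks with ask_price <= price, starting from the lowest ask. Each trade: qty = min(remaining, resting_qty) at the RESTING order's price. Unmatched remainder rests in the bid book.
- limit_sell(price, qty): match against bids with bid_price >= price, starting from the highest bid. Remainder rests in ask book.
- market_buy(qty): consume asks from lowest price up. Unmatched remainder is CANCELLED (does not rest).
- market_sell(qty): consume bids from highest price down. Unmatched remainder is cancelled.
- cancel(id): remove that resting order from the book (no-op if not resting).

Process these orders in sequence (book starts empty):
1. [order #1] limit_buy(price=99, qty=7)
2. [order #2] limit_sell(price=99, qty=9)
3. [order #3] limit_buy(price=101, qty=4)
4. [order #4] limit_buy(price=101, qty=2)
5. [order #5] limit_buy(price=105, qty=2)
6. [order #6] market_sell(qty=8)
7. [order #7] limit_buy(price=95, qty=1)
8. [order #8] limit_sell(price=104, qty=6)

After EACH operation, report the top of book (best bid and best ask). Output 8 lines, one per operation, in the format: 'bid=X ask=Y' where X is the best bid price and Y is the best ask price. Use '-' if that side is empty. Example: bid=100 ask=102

Answer: bid=99 ask=-
bid=- ask=99
bid=101 ask=-
bid=101 ask=-
bid=105 ask=-
bid=- ask=-
bid=95 ask=-
bid=95 ask=104

Derivation:
After op 1 [order #1] limit_buy(price=99, qty=7): fills=none; bids=[#1:7@99] asks=[-]
After op 2 [order #2] limit_sell(price=99, qty=9): fills=#1x#2:7@99; bids=[-] asks=[#2:2@99]
After op 3 [order #3] limit_buy(price=101, qty=4): fills=#3x#2:2@99; bids=[#3:2@101] asks=[-]
After op 4 [order #4] limit_buy(price=101, qty=2): fills=none; bids=[#3:2@101 #4:2@101] asks=[-]
After op 5 [order #5] limit_buy(price=105, qty=2): fills=none; bids=[#5:2@105 #3:2@101 #4:2@101] asks=[-]
After op 6 [order #6] market_sell(qty=8): fills=#5x#6:2@105 #3x#6:2@101 #4x#6:2@101; bids=[-] asks=[-]
After op 7 [order #7] limit_buy(price=95, qty=1): fills=none; bids=[#7:1@95] asks=[-]
After op 8 [order #8] limit_sell(price=104, qty=6): fills=none; bids=[#7:1@95] asks=[#8:6@104]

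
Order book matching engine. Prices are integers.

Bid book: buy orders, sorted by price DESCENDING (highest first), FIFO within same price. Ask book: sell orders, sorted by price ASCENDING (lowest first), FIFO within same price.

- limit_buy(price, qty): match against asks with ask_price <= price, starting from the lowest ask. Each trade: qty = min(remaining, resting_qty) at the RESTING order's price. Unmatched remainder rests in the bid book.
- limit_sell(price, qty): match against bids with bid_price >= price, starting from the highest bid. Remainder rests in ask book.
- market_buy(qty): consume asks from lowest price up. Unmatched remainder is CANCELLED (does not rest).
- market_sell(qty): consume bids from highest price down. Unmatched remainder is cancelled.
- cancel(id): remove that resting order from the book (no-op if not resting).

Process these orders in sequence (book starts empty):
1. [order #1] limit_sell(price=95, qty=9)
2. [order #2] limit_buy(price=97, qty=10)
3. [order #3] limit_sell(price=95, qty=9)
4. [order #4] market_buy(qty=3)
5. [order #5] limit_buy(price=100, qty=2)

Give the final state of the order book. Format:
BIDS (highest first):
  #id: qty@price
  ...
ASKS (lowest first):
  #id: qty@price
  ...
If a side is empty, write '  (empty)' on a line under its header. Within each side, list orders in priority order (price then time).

Answer: BIDS (highest first):
  (empty)
ASKS (lowest first):
  #3: 3@95

Derivation:
After op 1 [order #1] limit_sell(price=95, qty=9): fills=none; bids=[-] asks=[#1:9@95]
After op 2 [order #2] limit_buy(price=97, qty=10): fills=#2x#1:9@95; bids=[#2:1@97] asks=[-]
After op 3 [order #3] limit_sell(price=95, qty=9): fills=#2x#3:1@97; bids=[-] asks=[#3:8@95]
After op 4 [order #4] market_buy(qty=3): fills=#4x#3:3@95; bids=[-] asks=[#3:5@95]
After op 5 [order #5] limit_buy(price=100, qty=2): fills=#5x#3:2@95; bids=[-] asks=[#3:3@95]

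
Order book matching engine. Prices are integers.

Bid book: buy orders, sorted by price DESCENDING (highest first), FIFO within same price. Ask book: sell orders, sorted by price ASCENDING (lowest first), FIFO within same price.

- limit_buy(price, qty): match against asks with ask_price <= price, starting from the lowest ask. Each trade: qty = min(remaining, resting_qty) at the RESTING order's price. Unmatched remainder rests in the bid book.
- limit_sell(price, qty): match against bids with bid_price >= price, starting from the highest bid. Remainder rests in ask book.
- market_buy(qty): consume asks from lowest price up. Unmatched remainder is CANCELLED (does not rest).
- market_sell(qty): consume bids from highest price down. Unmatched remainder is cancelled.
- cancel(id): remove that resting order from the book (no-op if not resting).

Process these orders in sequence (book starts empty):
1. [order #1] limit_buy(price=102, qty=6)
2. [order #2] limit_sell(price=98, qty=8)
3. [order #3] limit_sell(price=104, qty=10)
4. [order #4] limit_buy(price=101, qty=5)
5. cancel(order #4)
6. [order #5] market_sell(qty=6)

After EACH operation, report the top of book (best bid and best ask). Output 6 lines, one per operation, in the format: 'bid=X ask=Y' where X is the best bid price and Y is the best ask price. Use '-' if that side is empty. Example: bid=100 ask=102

Answer: bid=102 ask=-
bid=- ask=98
bid=- ask=98
bid=101 ask=104
bid=- ask=104
bid=- ask=104

Derivation:
After op 1 [order #1] limit_buy(price=102, qty=6): fills=none; bids=[#1:6@102] asks=[-]
After op 2 [order #2] limit_sell(price=98, qty=8): fills=#1x#2:6@102; bids=[-] asks=[#2:2@98]
After op 3 [order #3] limit_sell(price=104, qty=10): fills=none; bids=[-] asks=[#2:2@98 #3:10@104]
After op 4 [order #4] limit_buy(price=101, qty=5): fills=#4x#2:2@98; bids=[#4:3@101] asks=[#3:10@104]
After op 5 cancel(order #4): fills=none; bids=[-] asks=[#3:10@104]
After op 6 [order #5] market_sell(qty=6): fills=none; bids=[-] asks=[#3:10@104]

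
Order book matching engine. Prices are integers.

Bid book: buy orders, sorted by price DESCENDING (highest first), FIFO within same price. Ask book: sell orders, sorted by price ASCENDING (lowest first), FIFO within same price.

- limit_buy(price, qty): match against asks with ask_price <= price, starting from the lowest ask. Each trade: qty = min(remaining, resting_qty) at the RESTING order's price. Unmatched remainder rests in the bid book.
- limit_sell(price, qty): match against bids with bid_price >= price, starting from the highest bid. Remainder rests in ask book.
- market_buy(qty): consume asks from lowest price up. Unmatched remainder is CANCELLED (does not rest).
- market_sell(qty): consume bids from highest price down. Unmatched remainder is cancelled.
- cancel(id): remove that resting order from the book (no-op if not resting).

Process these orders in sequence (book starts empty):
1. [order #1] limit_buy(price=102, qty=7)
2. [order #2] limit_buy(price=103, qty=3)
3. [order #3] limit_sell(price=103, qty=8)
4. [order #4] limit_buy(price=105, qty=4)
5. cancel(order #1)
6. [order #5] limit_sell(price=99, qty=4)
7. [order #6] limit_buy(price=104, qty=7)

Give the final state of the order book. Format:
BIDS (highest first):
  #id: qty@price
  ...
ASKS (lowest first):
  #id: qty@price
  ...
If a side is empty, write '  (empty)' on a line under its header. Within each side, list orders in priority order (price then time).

After op 1 [order #1] limit_buy(price=102, qty=7): fills=none; bids=[#1:7@102] asks=[-]
After op 2 [order #2] limit_buy(price=103, qty=3): fills=none; bids=[#2:3@103 #1:7@102] asks=[-]
After op 3 [order #3] limit_sell(price=103, qty=8): fills=#2x#3:3@103; bids=[#1:7@102] asks=[#3:5@103]
After op 4 [order #4] limit_buy(price=105, qty=4): fills=#4x#3:4@103; bids=[#1:7@102] asks=[#3:1@103]
After op 5 cancel(order #1): fills=none; bids=[-] asks=[#3:1@103]
After op 6 [order #5] limit_sell(price=99, qty=4): fills=none; bids=[-] asks=[#5:4@99 #3:1@103]
After op 7 [order #6] limit_buy(price=104, qty=7): fills=#6x#5:4@99 #6x#3:1@103; bids=[#6:2@104] asks=[-]

Answer: BIDS (highest first):
  #6: 2@104
ASKS (lowest first):
  (empty)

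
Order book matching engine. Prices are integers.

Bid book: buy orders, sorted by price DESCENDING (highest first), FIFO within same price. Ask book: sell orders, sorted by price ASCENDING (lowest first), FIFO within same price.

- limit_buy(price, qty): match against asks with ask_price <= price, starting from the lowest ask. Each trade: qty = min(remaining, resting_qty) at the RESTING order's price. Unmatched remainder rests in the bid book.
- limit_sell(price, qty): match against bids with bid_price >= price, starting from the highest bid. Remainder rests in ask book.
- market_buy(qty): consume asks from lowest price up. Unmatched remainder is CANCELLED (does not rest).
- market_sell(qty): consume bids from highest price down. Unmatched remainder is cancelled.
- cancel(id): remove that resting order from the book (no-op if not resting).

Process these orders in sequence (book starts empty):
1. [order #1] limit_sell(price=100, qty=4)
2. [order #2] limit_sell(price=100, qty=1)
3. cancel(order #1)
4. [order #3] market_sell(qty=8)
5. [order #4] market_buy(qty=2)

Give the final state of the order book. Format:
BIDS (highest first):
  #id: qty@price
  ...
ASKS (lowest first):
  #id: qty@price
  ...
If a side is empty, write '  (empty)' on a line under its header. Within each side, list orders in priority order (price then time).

After op 1 [order #1] limit_sell(price=100, qty=4): fills=none; bids=[-] asks=[#1:4@100]
After op 2 [order #2] limit_sell(price=100, qty=1): fills=none; bids=[-] asks=[#1:4@100 #2:1@100]
After op 3 cancel(order #1): fills=none; bids=[-] asks=[#2:1@100]
After op 4 [order #3] market_sell(qty=8): fills=none; bids=[-] asks=[#2:1@100]
After op 5 [order #4] market_buy(qty=2): fills=#4x#2:1@100; bids=[-] asks=[-]

Answer: BIDS (highest first):
  (empty)
ASKS (lowest first):
  (empty)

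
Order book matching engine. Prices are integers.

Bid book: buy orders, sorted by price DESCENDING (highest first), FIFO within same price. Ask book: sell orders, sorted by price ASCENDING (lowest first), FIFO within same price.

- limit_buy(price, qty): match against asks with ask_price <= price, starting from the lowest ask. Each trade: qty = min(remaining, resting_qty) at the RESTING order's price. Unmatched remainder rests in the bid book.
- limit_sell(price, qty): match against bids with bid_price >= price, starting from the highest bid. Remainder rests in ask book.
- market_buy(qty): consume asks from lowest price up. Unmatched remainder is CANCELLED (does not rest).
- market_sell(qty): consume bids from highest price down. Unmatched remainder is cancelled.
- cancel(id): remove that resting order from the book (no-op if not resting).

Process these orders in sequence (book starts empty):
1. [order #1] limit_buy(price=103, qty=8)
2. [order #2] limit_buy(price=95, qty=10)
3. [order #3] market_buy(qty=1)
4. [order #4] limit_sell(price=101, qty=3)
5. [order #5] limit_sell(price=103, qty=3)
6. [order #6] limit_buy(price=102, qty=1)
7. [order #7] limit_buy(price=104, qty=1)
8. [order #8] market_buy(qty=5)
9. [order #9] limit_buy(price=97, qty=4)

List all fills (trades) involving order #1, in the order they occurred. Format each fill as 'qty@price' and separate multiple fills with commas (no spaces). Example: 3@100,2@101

After op 1 [order #1] limit_buy(price=103, qty=8): fills=none; bids=[#1:8@103] asks=[-]
After op 2 [order #2] limit_buy(price=95, qty=10): fills=none; bids=[#1:8@103 #2:10@95] asks=[-]
After op 3 [order #3] market_buy(qty=1): fills=none; bids=[#1:8@103 #2:10@95] asks=[-]
After op 4 [order #4] limit_sell(price=101, qty=3): fills=#1x#4:3@103; bids=[#1:5@103 #2:10@95] asks=[-]
After op 5 [order #5] limit_sell(price=103, qty=3): fills=#1x#5:3@103; bids=[#1:2@103 #2:10@95] asks=[-]
After op 6 [order #6] limit_buy(price=102, qty=1): fills=none; bids=[#1:2@103 #6:1@102 #2:10@95] asks=[-]
After op 7 [order #7] limit_buy(price=104, qty=1): fills=none; bids=[#7:1@104 #1:2@103 #6:1@102 #2:10@95] asks=[-]
After op 8 [order #8] market_buy(qty=5): fills=none; bids=[#7:1@104 #1:2@103 #6:1@102 #2:10@95] asks=[-]
After op 9 [order #9] limit_buy(price=97, qty=4): fills=none; bids=[#7:1@104 #1:2@103 #6:1@102 #9:4@97 #2:10@95] asks=[-]

Answer: 3@103,3@103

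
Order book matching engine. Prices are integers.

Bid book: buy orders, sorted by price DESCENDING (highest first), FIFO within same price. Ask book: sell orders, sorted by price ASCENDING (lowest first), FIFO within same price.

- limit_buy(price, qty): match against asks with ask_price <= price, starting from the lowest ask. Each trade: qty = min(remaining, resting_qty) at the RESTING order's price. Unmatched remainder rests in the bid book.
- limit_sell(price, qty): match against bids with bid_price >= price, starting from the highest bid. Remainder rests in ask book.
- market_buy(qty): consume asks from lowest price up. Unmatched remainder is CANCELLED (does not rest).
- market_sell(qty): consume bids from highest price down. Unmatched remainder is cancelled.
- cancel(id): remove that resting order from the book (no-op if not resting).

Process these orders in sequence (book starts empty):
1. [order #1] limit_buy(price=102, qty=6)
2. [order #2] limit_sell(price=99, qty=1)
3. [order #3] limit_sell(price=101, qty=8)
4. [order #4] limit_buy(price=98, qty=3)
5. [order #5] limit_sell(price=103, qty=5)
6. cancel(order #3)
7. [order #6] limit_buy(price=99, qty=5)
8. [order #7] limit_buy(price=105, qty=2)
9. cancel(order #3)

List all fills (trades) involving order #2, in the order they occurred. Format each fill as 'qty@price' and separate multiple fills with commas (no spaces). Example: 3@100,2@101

Answer: 1@102

Derivation:
After op 1 [order #1] limit_buy(price=102, qty=6): fills=none; bids=[#1:6@102] asks=[-]
After op 2 [order #2] limit_sell(price=99, qty=1): fills=#1x#2:1@102; bids=[#1:5@102] asks=[-]
After op 3 [order #3] limit_sell(price=101, qty=8): fills=#1x#3:5@102; bids=[-] asks=[#3:3@101]
After op 4 [order #4] limit_buy(price=98, qty=3): fills=none; bids=[#4:3@98] asks=[#3:3@101]
After op 5 [order #5] limit_sell(price=103, qty=5): fills=none; bids=[#4:3@98] asks=[#3:3@101 #5:5@103]
After op 6 cancel(order #3): fills=none; bids=[#4:3@98] asks=[#5:5@103]
After op 7 [order #6] limit_buy(price=99, qty=5): fills=none; bids=[#6:5@99 #4:3@98] asks=[#5:5@103]
After op 8 [order #7] limit_buy(price=105, qty=2): fills=#7x#5:2@103; bids=[#6:5@99 #4:3@98] asks=[#5:3@103]
After op 9 cancel(order #3): fills=none; bids=[#6:5@99 #4:3@98] asks=[#5:3@103]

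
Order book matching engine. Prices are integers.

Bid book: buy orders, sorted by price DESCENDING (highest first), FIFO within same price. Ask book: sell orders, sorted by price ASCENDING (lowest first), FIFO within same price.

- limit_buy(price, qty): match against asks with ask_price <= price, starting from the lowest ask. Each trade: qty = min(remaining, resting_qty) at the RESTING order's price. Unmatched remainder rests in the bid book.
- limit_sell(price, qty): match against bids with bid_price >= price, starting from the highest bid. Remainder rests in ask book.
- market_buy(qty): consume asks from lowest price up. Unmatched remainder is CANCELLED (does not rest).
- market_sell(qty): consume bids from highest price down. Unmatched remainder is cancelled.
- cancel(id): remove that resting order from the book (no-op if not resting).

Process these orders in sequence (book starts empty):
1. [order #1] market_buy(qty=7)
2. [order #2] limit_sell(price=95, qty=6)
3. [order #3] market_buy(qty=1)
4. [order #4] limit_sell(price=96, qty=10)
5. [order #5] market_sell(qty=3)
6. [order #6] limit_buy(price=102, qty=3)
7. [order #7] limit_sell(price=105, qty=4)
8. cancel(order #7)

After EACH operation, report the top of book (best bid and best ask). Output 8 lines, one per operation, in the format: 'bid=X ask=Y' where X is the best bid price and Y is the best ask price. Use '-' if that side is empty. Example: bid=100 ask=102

After op 1 [order #1] market_buy(qty=7): fills=none; bids=[-] asks=[-]
After op 2 [order #2] limit_sell(price=95, qty=6): fills=none; bids=[-] asks=[#2:6@95]
After op 3 [order #3] market_buy(qty=1): fills=#3x#2:1@95; bids=[-] asks=[#2:5@95]
After op 4 [order #4] limit_sell(price=96, qty=10): fills=none; bids=[-] asks=[#2:5@95 #4:10@96]
After op 5 [order #5] market_sell(qty=3): fills=none; bids=[-] asks=[#2:5@95 #4:10@96]
After op 6 [order #6] limit_buy(price=102, qty=3): fills=#6x#2:3@95; bids=[-] asks=[#2:2@95 #4:10@96]
After op 7 [order #7] limit_sell(price=105, qty=4): fills=none; bids=[-] asks=[#2:2@95 #4:10@96 #7:4@105]
After op 8 cancel(order #7): fills=none; bids=[-] asks=[#2:2@95 #4:10@96]

Answer: bid=- ask=-
bid=- ask=95
bid=- ask=95
bid=- ask=95
bid=- ask=95
bid=- ask=95
bid=- ask=95
bid=- ask=95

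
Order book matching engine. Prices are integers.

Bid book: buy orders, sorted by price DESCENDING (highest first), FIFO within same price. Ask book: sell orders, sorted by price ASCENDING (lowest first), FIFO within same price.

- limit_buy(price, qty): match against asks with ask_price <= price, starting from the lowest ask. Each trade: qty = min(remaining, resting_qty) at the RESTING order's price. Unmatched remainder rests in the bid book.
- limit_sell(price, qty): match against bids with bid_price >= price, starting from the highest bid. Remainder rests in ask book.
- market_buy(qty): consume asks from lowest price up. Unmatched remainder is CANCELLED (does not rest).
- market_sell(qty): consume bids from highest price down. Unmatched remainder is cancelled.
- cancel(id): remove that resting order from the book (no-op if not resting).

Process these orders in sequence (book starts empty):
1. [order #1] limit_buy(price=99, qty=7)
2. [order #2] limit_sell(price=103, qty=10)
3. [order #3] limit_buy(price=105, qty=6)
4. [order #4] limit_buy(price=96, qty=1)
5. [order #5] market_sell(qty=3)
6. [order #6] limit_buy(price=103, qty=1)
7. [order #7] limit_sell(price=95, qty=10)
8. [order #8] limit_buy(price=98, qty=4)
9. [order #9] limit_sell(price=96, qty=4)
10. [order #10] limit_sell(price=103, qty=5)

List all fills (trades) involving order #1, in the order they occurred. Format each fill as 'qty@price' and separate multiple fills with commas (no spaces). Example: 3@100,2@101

After op 1 [order #1] limit_buy(price=99, qty=7): fills=none; bids=[#1:7@99] asks=[-]
After op 2 [order #2] limit_sell(price=103, qty=10): fills=none; bids=[#1:7@99] asks=[#2:10@103]
After op 3 [order #3] limit_buy(price=105, qty=6): fills=#3x#2:6@103; bids=[#1:7@99] asks=[#2:4@103]
After op 4 [order #4] limit_buy(price=96, qty=1): fills=none; bids=[#1:7@99 #4:1@96] asks=[#2:4@103]
After op 5 [order #5] market_sell(qty=3): fills=#1x#5:3@99; bids=[#1:4@99 #4:1@96] asks=[#2:4@103]
After op 6 [order #6] limit_buy(price=103, qty=1): fills=#6x#2:1@103; bids=[#1:4@99 #4:1@96] asks=[#2:3@103]
After op 7 [order #7] limit_sell(price=95, qty=10): fills=#1x#7:4@99 #4x#7:1@96; bids=[-] asks=[#7:5@95 #2:3@103]
After op 8 [order #8] limit_buy(price=98, qty=4): fills=#8x#7:4@95; bids=[-] asks=[#7:1@95 #2:3@103]
After op 9 [order #9] limit_sell(price=96, qty=4): fills=none; bids=[-] asks=[#7:1@95 #9:4@96 #2:3@103]
After op 10 [order #10] limit_sell(price=103, qty=5): fills=none; bids=[-] asks=[#7:1@95 #9:4@96 #2:3@103 #10:5@103]

Answer: 3@99,4@99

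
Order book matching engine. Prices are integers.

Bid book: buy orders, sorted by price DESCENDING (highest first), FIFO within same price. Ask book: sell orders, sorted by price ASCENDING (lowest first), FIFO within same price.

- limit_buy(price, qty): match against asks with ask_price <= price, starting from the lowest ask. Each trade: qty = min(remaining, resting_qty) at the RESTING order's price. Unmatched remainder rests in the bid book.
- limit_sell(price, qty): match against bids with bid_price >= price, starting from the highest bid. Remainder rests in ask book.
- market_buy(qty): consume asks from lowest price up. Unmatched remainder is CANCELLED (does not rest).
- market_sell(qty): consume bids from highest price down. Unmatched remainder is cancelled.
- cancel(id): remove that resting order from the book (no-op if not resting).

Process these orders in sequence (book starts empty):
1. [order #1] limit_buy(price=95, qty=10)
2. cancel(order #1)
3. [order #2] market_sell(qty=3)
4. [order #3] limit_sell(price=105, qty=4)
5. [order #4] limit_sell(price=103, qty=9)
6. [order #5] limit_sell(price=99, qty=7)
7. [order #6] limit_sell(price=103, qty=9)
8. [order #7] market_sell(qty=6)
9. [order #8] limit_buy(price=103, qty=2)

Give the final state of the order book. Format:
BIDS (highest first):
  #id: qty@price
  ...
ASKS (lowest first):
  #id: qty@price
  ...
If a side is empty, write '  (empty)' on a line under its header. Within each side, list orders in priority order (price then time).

After op 1 [order #1] limit_buy(price=95, qty=10): fills=none; bids=[#1:10@95] asks=[-]
After op 2 cancel(order #1): fills=none; bids=[-] asks=[-]
After op 3 [order #2] market_sell(qty=3): fills=none; bids=[-] asks=[-]
After op 4 [order #3] limit_sell(price=105, qty=4): fills=none; bids=[-] asks=[#3:4@105]
After op 5 [order #4] limit_sell(price=103, qty=9): fills=none; bids=[-] asks=[#4:9@103 #3:4@105]
After op 6 [order #5] limit_sell(price=99, qty=7): fills=none; bids=[-] asks=[#5:7@99 #4:9@103 #3:4@105]
After op 7 [order #6] limit_sell(price=103, qty=9): fills=none; bids=[-] asks=[#5:7@99 #4:9@103 #6:9@103 #3:4@105]
After op 8 [order #7] market_sell(qty=6): fills=none; bids=[-] asks=[#5:7@99 #4:9@103 #6:9@103 #3:4@105]
After op 9 [order #8] limit_buy(price=103, qty=2): fills=#8x#5:2@99; bids=[-] asks=[#5:5@99 #4:9@103 #6:9@103 #3:4@105]

Answer: BIDS (highest first):
  (empty)
ASKS (lowest first):
  #5: 5@99
  #4: 9@103
  #6: 9@103
  #3: 4@105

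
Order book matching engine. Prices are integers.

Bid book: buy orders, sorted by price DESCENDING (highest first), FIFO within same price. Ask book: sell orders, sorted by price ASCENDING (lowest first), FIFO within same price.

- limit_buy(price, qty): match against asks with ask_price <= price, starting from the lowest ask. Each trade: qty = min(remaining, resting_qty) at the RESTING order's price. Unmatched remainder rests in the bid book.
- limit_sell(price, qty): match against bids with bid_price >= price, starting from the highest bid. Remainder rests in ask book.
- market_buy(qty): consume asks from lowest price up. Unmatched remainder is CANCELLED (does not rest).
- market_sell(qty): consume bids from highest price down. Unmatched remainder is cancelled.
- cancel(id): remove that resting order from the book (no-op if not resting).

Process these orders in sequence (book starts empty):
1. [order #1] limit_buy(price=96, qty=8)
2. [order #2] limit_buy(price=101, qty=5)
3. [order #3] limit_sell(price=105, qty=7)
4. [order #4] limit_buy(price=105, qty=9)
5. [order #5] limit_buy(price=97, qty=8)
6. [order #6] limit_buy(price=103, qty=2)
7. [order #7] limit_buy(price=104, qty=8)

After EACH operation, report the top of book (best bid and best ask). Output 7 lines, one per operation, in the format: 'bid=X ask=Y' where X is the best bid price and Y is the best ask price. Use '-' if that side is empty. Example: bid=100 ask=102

After op 1 [order #1] limit_buy(price=96, qty=8): fills=none; bids=[#1:8@96] asks=[-]
After op 2 [order #2] limit_buy(price=101, qty=5): fills=none; bids=[#2:5@101 #1:8@96] asks=[-]
After op 3 [order #3] limit_sell(price=105, qty=7): fills=none; bids=[#2:5@101 #1:8@96] asks=[#3:7@105]
After op 4 [order #4] limit_buy(price=105, qty=9): fills=#4x#3:7@105; bids=[#4:2@105 #2:5@101 #1:8@96] asks=[-]
After op 5 [order #5] limit_buy(price=97, qty=8): fills=none; bids=[#4:2@105 #2:5@101 #5:8@97 #1:8@96] asks=[-]
After op 6 [order #6] limit_buy(price=103, qty=2): fills=none; bids=[#4:2@105 #6:2@103 #2:5@101 #5:8@97 #1:8@96] asks=[-]
After op 7 [order #7] limit_buy(price=104, qty=8): fills=none; bids=[#4:2@105 #7:8@104 #6:2@103 #2:5@101 #5:8@97 #1:8@96] asks=[-]

Answer: bid=96 ask=-
bid=101 ask=-
bid=101 ask=105
bid=105 ask=-
bid=105 ask=-
bid=105 ask=-
bid=105 ask=-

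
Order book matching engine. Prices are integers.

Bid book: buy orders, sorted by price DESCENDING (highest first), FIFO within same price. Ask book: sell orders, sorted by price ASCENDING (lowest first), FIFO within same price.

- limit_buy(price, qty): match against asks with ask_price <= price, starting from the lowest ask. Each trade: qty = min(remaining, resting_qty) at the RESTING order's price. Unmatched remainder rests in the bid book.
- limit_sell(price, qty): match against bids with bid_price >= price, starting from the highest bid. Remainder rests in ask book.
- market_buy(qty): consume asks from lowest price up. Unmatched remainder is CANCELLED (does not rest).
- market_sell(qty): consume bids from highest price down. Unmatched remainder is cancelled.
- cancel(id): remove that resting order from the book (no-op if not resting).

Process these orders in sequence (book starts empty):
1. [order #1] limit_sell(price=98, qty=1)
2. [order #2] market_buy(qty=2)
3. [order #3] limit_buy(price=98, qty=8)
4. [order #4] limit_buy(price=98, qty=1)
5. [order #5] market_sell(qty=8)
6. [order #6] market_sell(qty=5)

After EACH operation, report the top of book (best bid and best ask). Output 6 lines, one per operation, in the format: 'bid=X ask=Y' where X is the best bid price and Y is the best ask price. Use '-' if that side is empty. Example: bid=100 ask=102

After op 1 [order #1] limit_sell(price=98, qty=1): fills=none; bids=[-] asks=[#1:1@98]
After op 2 [order #2] market_buy(qty=2): fills=#2x#1:1@98; bids=[-] asks=[-]
After op 3 [order #3] limit_buy(price=98, qty=8): fills=none; bids=[#3:8@98] asks=[-]
After op 4 [order #4] limit_buy(price=98, qty=1): fills=none; bids=[#3:8@98 #4:1@98] asks=[-]
After op 5 [order #5] market_sell(qty=8): fills=#3x#5:8@98; bids=[#4:1@98] asks=[-]
After op 6 [order #6] market_sell(qty=5): fills=#4x#6:1@98; bids=[-] asks=[-]

Answer: bid=- ask=98
bid=- ask=-
bid=98 ask=-
bid=98 ask=-
bid=98 ask=-
bid=- ask=-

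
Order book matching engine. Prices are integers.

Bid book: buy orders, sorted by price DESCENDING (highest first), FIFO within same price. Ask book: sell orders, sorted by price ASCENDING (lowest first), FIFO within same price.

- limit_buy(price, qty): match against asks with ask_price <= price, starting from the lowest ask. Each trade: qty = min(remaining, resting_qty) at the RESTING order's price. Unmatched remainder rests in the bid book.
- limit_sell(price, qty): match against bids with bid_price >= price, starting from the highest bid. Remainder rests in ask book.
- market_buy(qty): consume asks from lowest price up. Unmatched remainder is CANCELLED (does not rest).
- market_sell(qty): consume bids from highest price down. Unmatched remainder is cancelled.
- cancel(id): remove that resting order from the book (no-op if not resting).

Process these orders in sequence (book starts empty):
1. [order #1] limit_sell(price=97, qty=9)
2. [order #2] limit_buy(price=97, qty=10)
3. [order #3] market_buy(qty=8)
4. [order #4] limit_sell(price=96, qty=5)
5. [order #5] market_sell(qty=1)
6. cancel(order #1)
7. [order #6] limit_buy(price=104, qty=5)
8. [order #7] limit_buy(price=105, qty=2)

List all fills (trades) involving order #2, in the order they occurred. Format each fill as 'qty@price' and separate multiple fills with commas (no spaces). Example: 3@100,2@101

Answer: 9@97,1@97

Derivation:
After op 1 [order #1] limit_sell(price=97, qty=9): fills=none; bids=[-] asks=[#1:9@97]
After op 2 [order #2] limit_buy(price=97, qty=10): fills=#2x#1:9@97; bids=[#2:1@97] asks=[-]
After op 3 [order #3] market_buy(qty=8): fills=none; bids=[#2:1@97] asks=[-]
After op 4 [order #4] limit_sell(price=96, qty=5): fills=#2x#4:1@97; bids=[-] asks=[#4:4@96]
After op 5 [order #5] market_sell(qty=1): fills=none; bids=[-] asks=[#4:4@96]
After op 6 cancel(order #1): fills=none; bids=[-] asks=[#4:4@96]
After op 7 [order #6] limit_buy(price=104, qty=5): fills=#6x#4:4@96; bids=[#6:1@104] asks=[-]
After op 8 [order #7] limit_buy(price=105, qty=2): fills=none; bids=[#7:2@105 #6:1@104] asks=[-]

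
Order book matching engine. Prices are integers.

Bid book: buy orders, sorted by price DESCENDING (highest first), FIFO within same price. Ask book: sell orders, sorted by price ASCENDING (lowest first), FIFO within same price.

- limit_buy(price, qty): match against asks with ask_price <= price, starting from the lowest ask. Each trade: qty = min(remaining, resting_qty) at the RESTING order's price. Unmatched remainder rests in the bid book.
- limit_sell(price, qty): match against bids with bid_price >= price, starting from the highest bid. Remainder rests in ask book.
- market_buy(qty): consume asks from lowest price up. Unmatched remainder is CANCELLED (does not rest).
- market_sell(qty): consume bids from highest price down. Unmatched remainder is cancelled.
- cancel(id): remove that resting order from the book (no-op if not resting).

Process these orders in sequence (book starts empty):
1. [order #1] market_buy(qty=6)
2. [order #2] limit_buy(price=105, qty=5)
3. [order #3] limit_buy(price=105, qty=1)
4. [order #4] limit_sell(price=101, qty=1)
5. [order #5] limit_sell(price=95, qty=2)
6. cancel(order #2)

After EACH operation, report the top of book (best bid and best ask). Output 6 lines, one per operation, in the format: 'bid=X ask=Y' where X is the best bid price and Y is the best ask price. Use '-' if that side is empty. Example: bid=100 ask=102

Answer: bid=- ask=-
bid=105 ask=-
bid=105 ask=-
bid=105 ask=-
bid=105 ask=-
bid=105 ask=-

Derivation:
After op 1 [order #1] market_buy(qty=6): fills=none; bids=[-] asks=[-]
After op 2 [order #2] limit_buy(price=105, qty=5): fills=none; bids=[#2:5@105] asks=[-]
After op 3 [order #3] limit_buy(price=105, qty=1): fills=none; bids=[#2:5@105 #3:1@105] asks=[-]
After op 4 [order #4] limit_sell(price=101, qty=1): fills=#2x#4:1@105; bids=[#2:4@105 #3:1@105] asks=[-]
After op 5 [order #5] limit_sell(price=95, qty=2): fills=#2x#5:2@105; bids=[#2:2@105 #3:1@105] asks=[-]
After op 6 cancel(order #2): fills=none; bids=[#3:1@105] asks=[-]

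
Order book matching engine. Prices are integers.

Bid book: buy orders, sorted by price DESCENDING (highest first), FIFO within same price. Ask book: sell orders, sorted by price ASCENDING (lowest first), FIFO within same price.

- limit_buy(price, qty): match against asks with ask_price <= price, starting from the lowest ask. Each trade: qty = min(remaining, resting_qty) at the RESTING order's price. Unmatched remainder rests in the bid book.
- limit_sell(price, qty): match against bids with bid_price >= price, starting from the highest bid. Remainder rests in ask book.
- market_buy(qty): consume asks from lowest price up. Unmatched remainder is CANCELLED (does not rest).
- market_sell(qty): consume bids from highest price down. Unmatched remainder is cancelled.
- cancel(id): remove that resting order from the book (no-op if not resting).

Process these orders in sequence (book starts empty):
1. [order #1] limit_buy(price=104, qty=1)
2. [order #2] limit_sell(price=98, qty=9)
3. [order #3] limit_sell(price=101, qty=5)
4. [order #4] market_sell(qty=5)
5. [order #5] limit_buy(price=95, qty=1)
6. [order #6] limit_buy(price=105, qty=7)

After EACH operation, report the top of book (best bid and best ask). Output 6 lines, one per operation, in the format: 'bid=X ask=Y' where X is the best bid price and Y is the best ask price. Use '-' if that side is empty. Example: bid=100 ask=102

After op 1 [order #1] limit_buy(price=104, qty=1): fills=none; bids=[#1:1@104] asks=[-]
After op 2 [order #2] limit_sell(price=98, qty=9): fills=#1x#2:1@104; bids=[-] asks=[#2:8@98]
After op 3 [order #3] limit_sell(price=101, qty=5): fills=none; bids=[-] asks=[#2:8@98 #3:5@101]
After op 4 [order #4] market_sell(qty=5): fills=none; bids=[-] asks=[#2:8@98 #3:5@101]
After op 5 [order #5] limit_buy(price=95, qty=1): fills=none; bids=[#5:1@95] asks=[#2:8@98 #3:5@101]
After op 6 [order #6] limit_buy(price=105, qty=7): fills=#6x#2:7@98; bids=[#5:1@95] asks=[#2:1@98 #3:5@101]

Answer: bid=104 ask=-
bid=- ask=98
bid=- ask=98
bid=- ask=98
bid=95 ask=98
bid=95 ask=98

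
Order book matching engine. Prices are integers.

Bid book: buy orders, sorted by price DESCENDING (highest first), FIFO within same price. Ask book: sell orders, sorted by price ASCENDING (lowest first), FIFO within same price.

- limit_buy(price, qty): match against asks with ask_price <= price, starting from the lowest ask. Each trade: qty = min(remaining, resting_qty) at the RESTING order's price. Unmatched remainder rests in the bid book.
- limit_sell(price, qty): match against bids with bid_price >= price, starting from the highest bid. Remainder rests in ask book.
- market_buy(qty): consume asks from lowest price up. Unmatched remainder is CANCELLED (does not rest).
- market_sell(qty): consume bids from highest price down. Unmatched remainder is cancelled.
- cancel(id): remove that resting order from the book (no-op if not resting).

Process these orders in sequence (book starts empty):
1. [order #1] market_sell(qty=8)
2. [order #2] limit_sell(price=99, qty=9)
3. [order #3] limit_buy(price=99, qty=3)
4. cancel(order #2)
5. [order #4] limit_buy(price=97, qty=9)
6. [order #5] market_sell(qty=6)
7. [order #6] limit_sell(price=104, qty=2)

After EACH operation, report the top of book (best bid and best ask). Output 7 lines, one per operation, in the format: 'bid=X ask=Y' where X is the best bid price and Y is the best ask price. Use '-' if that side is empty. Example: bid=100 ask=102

Answer: bid=- ask=-
bid=- ask=99
bid=- ask=99
bid=- ask=-
bid=97 ask=-
bid=97 ask=-
bid=97 ask=104

Derivation:
After op 1 [order #1] market_sell(qty=8): fills=none; bids=[-] asks=[-]
After op 2 [order #2] limit_sell(price=99, qty=9): fills=none; bids=[-] asks=[#2:9@99]
After op 3 [order #3] limit_buy(price=99, qty=3): fills=#3x#2:3@99; bids=[-] asks=[#2:6@99]
After op 4 cancel(order #2): fills=none; bids=[-] asks=[-]
After op 5 [order #4] limit_buy(price=97, qty=9): fills=none; bids=[#4:9@97] asks=[-]
After op 6 [order #5] market_sell(qty=6): fills=#4x#5:6@97; bids=[#4:3@97] asks=[-]
After op 7 [order #6] limit_sell(price=104, qty=2): fills=none; bids=[#4:3@97] asks=[#6:2@104]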